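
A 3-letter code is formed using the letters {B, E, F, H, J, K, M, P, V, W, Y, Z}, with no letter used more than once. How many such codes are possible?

This is a permutation of 3 out of 12: P(12,3) = 12!/9!.
That product is 12 × 11 × 10 = 1320.

1320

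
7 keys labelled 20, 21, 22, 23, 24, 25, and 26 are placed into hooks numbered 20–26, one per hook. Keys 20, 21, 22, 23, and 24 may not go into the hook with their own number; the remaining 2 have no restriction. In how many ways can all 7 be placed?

2428

Let Aᵢ (for 20 ≤ i ≤ 24) be the placements that put key i in its forbidden hook. Any j of these fix j positions, leaving (7−j)! ways to fill the rest, and there are C(5,j) ways to pick which j.
By inclusion–exclusion, the number of valid placements is Σ_{j=0}^{5} (−1)^j C(5,j)·(7−j)!.
Computing: 5040 − 3600 + 1200 − 240 + 30 − 2 = 2428.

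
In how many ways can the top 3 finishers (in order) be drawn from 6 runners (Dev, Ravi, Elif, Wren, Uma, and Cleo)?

This is an ordered selection of 3 from 6: P(6,3).
That gives 6 × 5 × 4 = 120.

120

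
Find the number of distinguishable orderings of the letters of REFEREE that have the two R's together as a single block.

Treat the 2 copies of R as a single block. The multiset to arrange is then {RR, E, E, E, E, F}, 6 items in all.
That gives (6)!/(4!) = 30 arrangements.

30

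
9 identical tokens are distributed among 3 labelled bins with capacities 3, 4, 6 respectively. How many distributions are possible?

14

Ignoring the caps, the number of non-negative solutions to x_1+…+x_3 = 9 is C(11,2) = 55.
Subtract solutions that violate a single cap (substitute x_i' = x_i − (cap_i+1)): x_1 ≥ 4 gives C(7,2) = 21; x_2 ≥ 5 gives C(6,2) = 15; x_3 ≥ 7 gives C(4,2) = 6. Together 42.
Add back pairs where two caps are both exceeded: 1 + 0 + 0 = 1.
By inclusion–exclusion the count is 55 − 42 + 1 = 14.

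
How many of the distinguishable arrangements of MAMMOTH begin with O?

With the first slot taken by O, it remains to arrange the other 6 letters (MAMMTH).
Those 6 letters have M appearing 3 times, giving (6)!/(3!) = 120.

120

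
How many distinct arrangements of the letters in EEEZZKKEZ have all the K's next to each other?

Treat the 2 copies of K as a single block. The multiset to arrange is then {KK, E, E, E, E, Z, Z, Z}, 8 items in all.
That gives (8)!/(4!·3!) = 280 arrangements.

280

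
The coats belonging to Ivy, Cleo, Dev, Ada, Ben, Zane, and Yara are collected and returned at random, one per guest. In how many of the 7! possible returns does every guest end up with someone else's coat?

Let Aᵢ be the assignments in which guest i gets their own coat. We want the size of the complement of A₁∪…∪A_7.
By inclusion–exclusion this is Σ_{j=0}^{7} (−1)^j C(7,j)·(7−j)!.
Computing: 5040 − 5040 + 2520 − 840 + 210 − 42 + 7 − 1 = 1854.

1854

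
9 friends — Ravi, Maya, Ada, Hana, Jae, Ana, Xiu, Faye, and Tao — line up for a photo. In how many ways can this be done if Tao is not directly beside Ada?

282240

There are 9! = 362880 arrangements in all. If Tao and Ada are adjacent, merging them into one block gives 2·(8)! = 80640 arrangements.
Complementary counting: 362880 − 80640 = 282240.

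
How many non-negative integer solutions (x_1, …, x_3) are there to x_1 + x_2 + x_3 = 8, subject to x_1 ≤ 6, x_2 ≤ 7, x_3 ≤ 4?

31

Without the upper bounds there are C(10,2) = 45 ways to split 8 among 3 variables.
Subtract solutions that violate a single cap (substitute x_i' = x_i − (cap_i+1)): x_1 ≥ 7 gives C(3,2) = 3; x_2 ≥ 8 gives C(2,2) = 1; x_3 ≥ 5 gives C(5,2) = 10. Together 14.
No two caps can be exceeded simultaneously, so the pair terms are all 0.
By inclusion–exclusion the count is 45 − 14 + 0 = 31.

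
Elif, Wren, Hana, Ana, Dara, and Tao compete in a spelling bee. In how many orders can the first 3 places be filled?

120

There are 6 choices for 1st place, 5 for 2nd, and 4 for 3rd.
That gives 6 × 5 × 4 = 120.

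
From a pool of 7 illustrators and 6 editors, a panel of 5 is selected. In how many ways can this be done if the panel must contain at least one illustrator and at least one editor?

1260

With no constraint there are C(13,5) = 1287 possible selections.
Subtract selections that omit an entire group: no illustrators → C(6,5) = 6; no editors → C(7,5) = 21.
Both groups omitted at once is impossible, so 1287 − 27 = 1260.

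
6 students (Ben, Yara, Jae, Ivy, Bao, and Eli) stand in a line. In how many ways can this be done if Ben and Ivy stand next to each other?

240

Treat {Ben, Ivy} as a single unit. There are 5 units to order, and the pair itself can be ordered 2 ways.
So the count is 2·(5)! = 240.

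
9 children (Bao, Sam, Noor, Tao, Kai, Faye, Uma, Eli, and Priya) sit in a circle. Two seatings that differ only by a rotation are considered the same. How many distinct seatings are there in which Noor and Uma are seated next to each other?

Glue Noor and Uma into a block (2 internal orders). Seating 8 units around a circle gives (7)! arrangements.
So 2 × (7)! = 2 × 5040 = 10080.

10080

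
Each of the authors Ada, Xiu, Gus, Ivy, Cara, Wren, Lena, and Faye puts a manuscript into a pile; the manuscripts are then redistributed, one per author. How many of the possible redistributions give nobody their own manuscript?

14833

This is the derangement count D_8: permutations of 8 items with no fixed point.
By inclusion–exclusion this is Σ_{j=0}^{8} (−1)^j C(8,j)·(8−j)!.
Computing: 40320 − 40320 + 20160 − 6720 + 1680 − 336 + 56 − 8 + 1 = 14833.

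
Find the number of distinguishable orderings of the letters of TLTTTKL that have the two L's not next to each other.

75

Total arrangements of TLTTTKL: 7!/(4!·2!) = 105.
Arrangements with the L's together: treat LL as one letter, giving (6)!/(4!) = 30.
Hence 105 − 30 = 75.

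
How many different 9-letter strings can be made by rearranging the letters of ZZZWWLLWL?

1680

The 9 letters of ZZZWWLLWL have repeats: L appearing 3 times, W appearing 3 times, and Z appearing 3 times.
So there are 9! / (3!·3!·3!) = 1680 distinguishable arrangements.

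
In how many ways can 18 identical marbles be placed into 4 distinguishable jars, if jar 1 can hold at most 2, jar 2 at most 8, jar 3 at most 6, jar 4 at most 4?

10

Without the upper bounds there are C(21,3) = 1330 ways to split 18 among 4 jars.
Subtract solutions that violate a single cap (substitute x_i' = x_i − (cap_i+1)): x_1 ≥ 3 gives C(18,3) = 816; x_2 ≥ 9 gives C(12,3) = 220; x_3 ≥ 7 gives C(14,3) = 364; x_4 ≥ 5 gives C(16,3) = 560. Together 1960.
Add back pairs where two caps are both exceeded: 84 + 165 + 286 + 10 + 35 + 84 = 664.
Subtract triples: 0 + 4 + 20 + 0 = 24.
By inclusion–exclusion the count is 1330 − 1960 + 664 − 24 = 10.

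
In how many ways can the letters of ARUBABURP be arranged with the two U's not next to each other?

Total arrangements of ARUBABURP: 9!/(2!·2!·2!·2!) = 22680.
Arrangements with the U's together: treat UU as one letter, giving (8)!/(2!·2!·2!) = 5040.
Hence 22680 − 5040 = 17640.

17640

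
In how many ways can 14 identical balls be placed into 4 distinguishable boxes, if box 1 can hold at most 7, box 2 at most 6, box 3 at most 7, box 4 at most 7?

308

Without the upper bounds there are C(17,3) = 680 ways to split 14 among 4 boxes.
Subtract solutions that violate a single cap (substitute x_i' = x_i − (cap_i+1)): x_1 ≥ 8 gives C(9,3) = 84; x_2 ≥ 7 gives C(10,3) = 120; x_3 ≥ 8 gives C(9,3) = 84; x_4 ≥ 8 gives C(9,3) = 84. Together 372.
No two caps can be exceeded simultaneously, so the pair terms are all 0.
By inclusion–exclusion the count is 680 − 372 + 0 = 308.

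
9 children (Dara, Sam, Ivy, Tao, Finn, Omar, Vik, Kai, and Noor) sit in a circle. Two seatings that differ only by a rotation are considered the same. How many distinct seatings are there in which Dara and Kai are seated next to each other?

Treat {Dara, Kai} as one unit (2 internal orders) and seat the resulting 8 units around the table: (7)! circular arrangements.
So 2 × (7)! = 2 × 5040 = 10080.

10080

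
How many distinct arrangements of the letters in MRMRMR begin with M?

Fix M in the first position and arrange the remaining 5 letters.
Those 5 letters have M appearing twice and R appearing 3 times, giving (5)!/(3!·2!) = 10.

10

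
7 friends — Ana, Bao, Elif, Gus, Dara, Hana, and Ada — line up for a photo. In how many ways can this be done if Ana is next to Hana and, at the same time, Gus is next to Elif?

Treat {Ana,Hana} as one block (2 orders) and {Gus,Elif} as another (2 orders).
That leaves 5 units to arrange: 2 × 2 × 5! = 4 × 120 = 480.

480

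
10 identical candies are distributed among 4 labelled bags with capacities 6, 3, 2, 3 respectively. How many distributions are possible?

29

Ignoring the caps, the number of non-negative solutions to x_1+…+x_4 = 10 is C(13,3) = 286.
Subtract solutions that violate a single cap (substitute x_i' = x_i − (cap_i+1)): x_1 ≥ 7 gives C(6,3) = 20; x_2 ≥ 4 gives C(9,3) = 84; x_3 ≥ 3 gives C(10,3) = 120; x_4 ≥ 4 gives C(9,3) = 84. Together 308.
Add back pairs where two caps are both exceeded: 0 + 1 + 0 + 20 + 10 + 20 = 51.
By inclusion–exclusion the count is 286 − 308 + 51 = 29.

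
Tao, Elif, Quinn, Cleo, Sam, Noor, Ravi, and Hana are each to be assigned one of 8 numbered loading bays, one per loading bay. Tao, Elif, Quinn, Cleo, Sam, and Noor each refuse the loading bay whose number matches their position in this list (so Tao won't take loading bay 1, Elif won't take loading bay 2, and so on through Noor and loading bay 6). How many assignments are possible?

18806

Let Aᵢ (for 1 ≤ i ≤ 6) be the placements that put person i in their forbidden loading bay. Any j of these fix j positions, leaving (8−j)! ways to fill the rest, and there are C(6,j) ways to pick which j.
By inclusion–exclusion, the number of valid placements is Σ_{j=0}^{6} (−1)^j C(6,j)·(8−j)!.
Computing: 40320 − 30240 + 10800 − 2400 + 360 − 36 + 2 = 18806.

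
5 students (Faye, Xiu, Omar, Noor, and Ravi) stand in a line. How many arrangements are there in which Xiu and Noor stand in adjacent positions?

Treat {Xiu, Noor} as a single unit. There are 4 units to order, and the pair itself can be ordered 2 ways.
So the count is 2·(4)! = 48.

48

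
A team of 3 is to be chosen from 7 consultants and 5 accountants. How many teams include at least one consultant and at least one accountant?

175

With no constraint there are C(12,3) = 220 possible selections.
Subtract selections that omit an entire group: no consultants → C(5,3) = 10; no accountants → C(7,3) = 35.
Both groups omitted at once is impossible, so 220 − 45 = 175.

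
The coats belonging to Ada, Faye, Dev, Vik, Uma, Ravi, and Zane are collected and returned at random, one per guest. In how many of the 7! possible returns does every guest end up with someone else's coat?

1854

This is the derangement count D_7: permutations of 7 items with no fixed point.
By inclusion–exclusion this is Σ_{j=0}^{7} (−1)^j C(7,j)·(7−j)!.
Computing: 5040 − 5040 + 2520 − 840 + 210 − 42 + 7 − 1 = 1854.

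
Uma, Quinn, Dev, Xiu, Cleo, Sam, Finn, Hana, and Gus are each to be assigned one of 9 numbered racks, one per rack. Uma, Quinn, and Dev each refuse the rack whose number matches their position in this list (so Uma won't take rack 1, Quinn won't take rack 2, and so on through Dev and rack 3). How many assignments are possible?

Let Aᵢ (for i ∈ {1, 2, 3}) be the placements that put person i in their forbidden rack. Any j of these fix j positions, leaving (9−j)! ways to fill the rest, and there are C(3,j) ways to pick which j.
By inclusion–exclusion, the number of valid placements is Σ_{j=0}^{3} (−1)^j C(3,j)·(9−j)!.
Computing: 362880 − 120960 + 15120 − 720 = 256320.

256320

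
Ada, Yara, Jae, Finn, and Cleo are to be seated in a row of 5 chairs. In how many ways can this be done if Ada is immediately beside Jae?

Glue Ada and Jae into one block (2 internal orders), leaving 4 units to arrange in a row.
So the count is 2·(4)! = 48.

48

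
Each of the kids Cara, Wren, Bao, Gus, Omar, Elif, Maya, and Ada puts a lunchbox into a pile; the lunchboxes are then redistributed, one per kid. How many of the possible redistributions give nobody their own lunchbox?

Let Aᵢ be the assignments in which kid i gets their own lunchbox. We want the size of the complement of A₁∪…∪A_8.
By inclusion–exclusion this is Σ_{j=0}^{8} (−1)^j C(8,j)·(8−j)!.
Computing: 40320 − 40320 + 20160 − 6720 + 1680 − 336 + 56 − 8 + 1 = 14833.

14833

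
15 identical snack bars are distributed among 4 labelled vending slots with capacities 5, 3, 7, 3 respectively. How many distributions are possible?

Without the upper bounds there are C(18,3) = 816 ways to split 15 among 4 vending slots.
Subtract solutions that violate a single cap (substitute x_i' = x_i − (cap_i+1)): x_1 ≥ 6 gives C(12,3) = 220; x_2 ≥ 4 gives C(14,3) = 364; x_3 ≥ 8 gives C(10,3) = 120; x_4 ≥ 4 gives C(14,3) = 364. Together 1068.
Add back pairs where two caps are both exceeded: 56 + 4 + 56 + 20 + 120 + 20 = 276.
Subtract triples: 0 + 4 + 0 + 0 = 4.
By inclusion–exclusion the count is 816 − 1068 + 276 − 4 = 20.

20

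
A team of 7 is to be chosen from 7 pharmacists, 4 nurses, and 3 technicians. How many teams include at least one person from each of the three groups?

2982

With no constraint there are C(14,7) = 3432 possible selections.
Selections missing a whole group: no pharmacists → C(7,7) = 1; no nurses → C(10,7) = 120; no technicians → C(11,7) = 330.
Add back selections omitting two groups (i.e. drawn from a single group): C(7,7) + C(4,7) + C(3,7) = 1.
By inclusion–exclusion: 3432 − 451 + 1 = 2982.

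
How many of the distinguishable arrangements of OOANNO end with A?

10

Fix A in the last position and arrange the remaining 5 letters.
Those 5 letters have N appearing twice and O appearing 3 times, giving (5)!/(3!·2!) = 10.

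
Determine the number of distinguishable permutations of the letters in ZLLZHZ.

60

The 6 letters of ZLLZHZ have repeats: L appearing twice and Z appearing 3 times.
Dividing 6! = 720 by 3!·2! = 12 for the repeated letters gives 60.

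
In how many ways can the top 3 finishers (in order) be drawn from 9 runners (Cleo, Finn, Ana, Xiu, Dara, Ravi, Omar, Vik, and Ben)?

There are 9 choices for 1st place, 8 for 2nd, and 7 for 3rd.
That gives 9 × 8 × 7 = 504.

504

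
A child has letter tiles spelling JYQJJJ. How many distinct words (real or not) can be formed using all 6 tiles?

Letter multiplicities in JYQJJJ: J×4, Q×1, Y×1.
So there are 6! / (4!) = 30 distinguishable arrangements.

30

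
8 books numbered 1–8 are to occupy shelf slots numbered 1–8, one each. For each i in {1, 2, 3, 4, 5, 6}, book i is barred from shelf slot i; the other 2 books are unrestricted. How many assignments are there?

Let Aᵢ (for 1 ≤ i ≤ 6) be the placements that put book i in its forbidden shelf slot. Any j of these fix j positions, leaving (8−j)! ways to fill the rest, and there are C(6,j) ways to pick which j.
By inclusion–exclusion, the number of valid placements is Σ_{j=0}^{6} (−1)^j C(6,j)·(8−j)!.
Computing: 40320 − 30240 + 10800 − 2400 + 360 − 36 + 2 = 18806.

18806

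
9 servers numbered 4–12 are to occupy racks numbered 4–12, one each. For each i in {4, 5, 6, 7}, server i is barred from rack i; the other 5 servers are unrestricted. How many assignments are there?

Let Aᵢ (for 4 ≤ i ≤ 7) be the placements that put server i in its forbidden rack. Any j of these fix j positions, leaving (9−j)! ways to fill the rest, and there are C(4,j) ways to pick which j.
By inclusion–exclusion, the number of valid placements is Σ_{j=0}^{4} (−1)^j C(4,j)·(9−j)!.
Computing: 362880 − 161280 + 30240 − 2880 + 120 = 229080.

229080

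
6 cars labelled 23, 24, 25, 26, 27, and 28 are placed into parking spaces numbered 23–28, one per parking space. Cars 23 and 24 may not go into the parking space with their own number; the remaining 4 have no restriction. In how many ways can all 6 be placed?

504

Let Aᵢ (for i ∈ {23, 24}) be the placements that put car i in its forbidden parking space. Any j of these fix j positions, leaving (6−j)! ways to fill the rest, and there are C(2,j) ways to pick which j.
By inclusion–exclusion, the number of valid placements is Σ_{j=0}^{2} (−1)^j C(2,j)·(6−j)!.
Computing: 720 − 240 + 24 = 504.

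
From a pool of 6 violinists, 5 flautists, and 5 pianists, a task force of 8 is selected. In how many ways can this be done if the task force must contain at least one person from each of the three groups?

12495

With no constraint there are C(16,8) = 12870 possible selections.
Subtract selections that omit an entire group: no violinists → C(10,8) = 45; no flautists → C(11,8) = 165; no pianists → C(11,8) = 165.
Add back selections omitting two groups (i.e. drawn from a single group): C(6,8) + C(5,8) + C(5,8) = 0.
By inclusion–exclusion: 12870 − 375 + 0 = 12495.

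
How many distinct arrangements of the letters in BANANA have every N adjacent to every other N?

20

Treat the 2 copies of N as a single block. The multiset to arrange is then {NN, A, A, A, B}, 5 items in all.
That gives (5)!/(3!) = 20 arrangements.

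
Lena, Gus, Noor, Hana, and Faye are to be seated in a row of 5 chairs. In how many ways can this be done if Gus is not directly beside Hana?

There are 5! = 120 arrangements in all. If Gus and Hana are adjacent, merging them into one block gives 2·(4)! = 48 arrangements.
So 120 − 48 = 72 arrangements keep them apart.

72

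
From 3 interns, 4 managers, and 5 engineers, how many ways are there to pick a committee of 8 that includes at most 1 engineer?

Split by how many engineers are chosen (0 through 1).
Sum: C(5,0)·C(7,8) + C(5,1)·C(7,7) = 0 + 5 = 5.

5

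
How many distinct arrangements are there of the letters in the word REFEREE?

105

REFEREE has 7 letters with E appearing 4 times and R appearing twice.
So there are 7! / (4!·2!) = 105 distinguishable arrangements.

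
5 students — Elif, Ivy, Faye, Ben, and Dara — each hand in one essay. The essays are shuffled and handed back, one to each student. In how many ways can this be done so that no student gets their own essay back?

Count assignments avoiding every fixed point. For any j of the 5 students fixed to their own essay, the other 5−j can be arranged in (5−j)! ways.
By inclusion–exclusion this is Σ_{j=0}^{5} (−1)^j C(5,j)·(5−j)!.
Computing: 120 − 120 + 60 − 20 + 5 − 1 = 44.

44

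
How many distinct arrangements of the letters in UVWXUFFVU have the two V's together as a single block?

3360

Treat the 2 copies of V as a single block. The multiset to arrange is then {VV, F, F, U, U, U, W, X}, 8 items in all.
That gives (8)!/(3!·2!) = 3360 arrangements.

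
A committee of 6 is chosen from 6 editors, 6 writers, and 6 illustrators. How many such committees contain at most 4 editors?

18491

Split by how many editors are chosen (0 through 4).
Sum: C(6,0)·C(12,6) + C(6,1)·C(12,5) + C(6,2)·C(12,4) + C(6,3)·C(12,3) + C(6,4)·C(12,2) = 924 + 4752 + 7425 + 4400 + 990 = 18491.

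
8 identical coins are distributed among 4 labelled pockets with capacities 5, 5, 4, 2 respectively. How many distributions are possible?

Without the upper bounds there are C(11,3) = 165 ways to split 8 among 4 pockets.
Subtract solutions that violate a single cap (substitute x_i' = x_i − (cap_i+1)): x_1 ≥ 6 gives C(5,3) = 10; x_2 ≥ 6 gives C(5,3) = 10; x_3 ≥ 5 gives C(6,3) = 20; x_4 ≥ 3 gives C(8,3) = 56. Together 96.
Add back pairs where two caps are both exceeded: 0 + 0 + 0 + 0 + 0 + 1 = 1.
By inclusion–exclusion the count is 165 − 96 + 1 = 70.

70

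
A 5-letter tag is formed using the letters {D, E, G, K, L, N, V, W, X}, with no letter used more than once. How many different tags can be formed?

15120

With no repetition, fill the 5 letters in order: 9 choices, then 8, down to 5.
9 × 8 × 7 × 6 × 5 = 15120.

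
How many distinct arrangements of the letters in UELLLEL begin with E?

Fix E in the first position and arrange the remaining 6 letters.
Those 6 letters have L appearing 4 times, giving (6)!/(4!) = 30.

30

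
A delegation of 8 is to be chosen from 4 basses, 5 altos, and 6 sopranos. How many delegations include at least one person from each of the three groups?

6216

With no constraint there are C(15,8) = 6435 possible selections.
Selections missing a whole group: no basses → C(11,8) = 165; no altos → C(10,8) = 45; no sopranos → C(9,8) = 9.
Add back selections omitting two groups (i.e. drawn from a single group): C(4,8) + C(5,8) + C(6,8) = 0.
By inclusion–exclusion: 6435 − 219 + 0 = 6216.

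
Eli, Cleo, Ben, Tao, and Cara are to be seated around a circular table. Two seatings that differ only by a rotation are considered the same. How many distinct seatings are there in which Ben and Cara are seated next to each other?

12

Treat {Ben, Cara} as one unit (2 internal orders) and seat the resulting 4 units around the table: (3)! circular arrangements.
So 2 × (3)! = 2 × 6 = 12.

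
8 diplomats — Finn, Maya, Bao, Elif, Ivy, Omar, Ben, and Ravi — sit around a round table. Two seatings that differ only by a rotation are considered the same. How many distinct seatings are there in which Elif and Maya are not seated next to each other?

3600

All circular seatings of 8 people number (7)! = 5040.
Those with Elif next to Maya: fuse the pair into one unit and seat 7 units around a circle — 2·(6)! = 1440.
Subtracting, 5040 − 1440 = 3600.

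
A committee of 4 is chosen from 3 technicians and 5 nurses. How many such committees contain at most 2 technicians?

65

Split by how many technicians are chosen (0 through 2).
Sum: C(3,0)·C(5,4) + C(3,1)·C(5,3) + C(3,2)·C(5,2) = 5 + 30 + 30 = 65.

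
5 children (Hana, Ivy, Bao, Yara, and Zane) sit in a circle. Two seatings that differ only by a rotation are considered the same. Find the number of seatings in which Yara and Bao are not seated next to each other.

All circular seatings of 5 people number (4)! = 24.
Seatings with Yara beside Bao: treat them as a block with 2 internal orders, giving 2 × (3)! = 12.
Subtracting, 24 − 12 = 12.

12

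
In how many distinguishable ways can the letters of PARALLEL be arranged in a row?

3360

The 8 letters of PARALLEL have repeats: A appearing twice and L appearing 3 times.
So there are 8! / (3!·2!) = 3360 distinguishable arrangements.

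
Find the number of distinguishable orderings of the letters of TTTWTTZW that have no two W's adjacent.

126

Total arrangements of TTTWTTZW: 8!/(5!·2!) = 168.
Arrangements with the W's together: treat WW as one letter, giving (7)!/(5!) = 42.
Hence 168 − 42 = 126.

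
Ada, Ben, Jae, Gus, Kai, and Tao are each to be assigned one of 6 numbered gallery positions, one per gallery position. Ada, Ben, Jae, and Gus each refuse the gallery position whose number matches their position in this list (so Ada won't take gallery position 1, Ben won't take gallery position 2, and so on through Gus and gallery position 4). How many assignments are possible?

Let Aᵢ (for 1 ≤ i ≤ 4) be the placements that put person i in their forbidden gallery position. Any j of these fix j positions, leaving (6−j)! ways to fill the rest, and there are C(4,j) ways to pick which j.
By inclusion–exclusion, the number of valid placements is Σ_{j=0}^{4} (−1)^j C(4,j)·(6−j)!.
Computing: 720 − 480 + 144 − 24 + 2 = 362.

362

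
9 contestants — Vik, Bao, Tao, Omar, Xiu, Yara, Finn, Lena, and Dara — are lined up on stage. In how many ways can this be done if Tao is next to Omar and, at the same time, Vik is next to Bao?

Treat {Tao,Omar} as one block (2 orders) and {Vik,Bao} as another (2 orders).
That leaves 7 units to arrange: 2 × 2 × 7! = 4 × 5040 = 20160.

20160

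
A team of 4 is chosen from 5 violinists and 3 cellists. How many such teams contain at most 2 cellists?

Split by how many cellists are chosen (0 through 2).
Sum: C(3,0)·C(5,4) + C(3,1)·C(5,3) + C(3,2)·C(5,2) = 5 + 30 + 30 = 65.

65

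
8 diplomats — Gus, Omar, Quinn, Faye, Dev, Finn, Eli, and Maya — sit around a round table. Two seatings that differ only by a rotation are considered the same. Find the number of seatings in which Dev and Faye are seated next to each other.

Glue Dev and Faye into a block (2 internal orders). Seating 7 units around a circle gives (6)! arrangements.
So 2 × (6)! = 2 × 720 = 1440.

1440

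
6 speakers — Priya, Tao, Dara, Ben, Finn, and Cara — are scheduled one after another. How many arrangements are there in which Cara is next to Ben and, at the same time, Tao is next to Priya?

Treat {Cara,Ben} as one block (2 orders) and {Tao,Priya} as another (2 orders).
That leaves 4 units to arrange: 2 × 2 × 4! = 4 × 24 = 96.

96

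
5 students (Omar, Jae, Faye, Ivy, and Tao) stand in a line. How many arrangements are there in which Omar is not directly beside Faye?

Of the 5! = 120 arrangements, those with Omar and Faye adjacent number 2 × 4! = 48 (treat the pair as a block with 2 internal orders).
So 120 − 48 = 72 arrangements keep them apart.

72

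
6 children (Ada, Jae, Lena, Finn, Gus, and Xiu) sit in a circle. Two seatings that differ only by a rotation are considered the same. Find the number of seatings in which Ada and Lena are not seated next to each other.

72

Without the restriction there are (5)! = 120 seatings.
Those with Ada next to Lena: fuse the pair into one unit and seat 5 units around a circle — 2·(4)! = 48.
Subtracting, 120 − 48 = 72.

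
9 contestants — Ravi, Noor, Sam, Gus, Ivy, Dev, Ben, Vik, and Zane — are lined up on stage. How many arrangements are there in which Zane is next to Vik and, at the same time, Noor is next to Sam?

Treat {Zane,Vik} as one block (2 orders) and {Noor,Sam} as another (2 orders).
That leaves 7 units to arrange: 2 × 2 × 7! = 4 × 5040 = 20160.

20160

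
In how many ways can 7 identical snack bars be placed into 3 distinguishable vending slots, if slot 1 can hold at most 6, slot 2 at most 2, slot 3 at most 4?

14

Without the upper bounds there are C(9,2) = 36 ways to split 7 among 3 vending slots.
Subtract solutions that violate a single cap (substitute x_i' = x_i − (cap_i+1)): x_1 ≥ 7 gives C(2,2) = 1; x_2 ≥ 3 gives C(6,2) = 15; x_3 ≥ 5 gives C(4,2) = 6. Together 22.
No two caps can be exceeded simultaneously, so the pair terms are all 0.
By inclusion–exclusion the count is 36 − 22 + 0 = 14.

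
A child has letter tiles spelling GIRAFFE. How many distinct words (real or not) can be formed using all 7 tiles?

2520

Letter multiplicities in GIRAFFE: A×1, E×1, F×2, G×1, I×1, R×1.
Dividing 7! = 5040 by 2! = 2 for the repeated letters gives 2520.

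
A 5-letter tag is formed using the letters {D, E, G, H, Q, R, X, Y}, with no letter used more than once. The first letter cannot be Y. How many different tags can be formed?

The first letter has 8−1 = 7 choices (anything except Y).
The remaining 4 letters are filled from the other 7 symbols without repetition: 7 × 6 × 5 × 4 = 840.
Total: 7 × 840 = 5880.

5880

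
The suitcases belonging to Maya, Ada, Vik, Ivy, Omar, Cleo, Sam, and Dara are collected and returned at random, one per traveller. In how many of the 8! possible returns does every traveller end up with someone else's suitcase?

14833

Let Aᵢ be the assignments in which traveller i gets their own suitcase. We want the size of the complement of A₁∪…∪A_8.
By inclusion–exclusion this is Σ_{j=0}^{8} (−1)^j C(8,j)·(8−j)!.
Computing: 40320 − 40320 + 20160 − 6720 + 1680 − 336 + 56 − 8 + 1 = 14833.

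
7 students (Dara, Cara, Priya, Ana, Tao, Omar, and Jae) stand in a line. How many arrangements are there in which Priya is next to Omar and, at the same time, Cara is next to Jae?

480

Treat {Priya,Omar} as one block (2 orders) and {Cara,Jae} as another (2 orders).
That leaves 5 units to arrange: 2 × 2 × 5! = 4 × 120 = 480.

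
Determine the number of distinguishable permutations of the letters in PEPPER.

Letter multiplicities in PEPPER: E×2, P×3, R×1.
Dividing 6! = 720 by 3!·2! = 12 for the repeated letters gives 60.

60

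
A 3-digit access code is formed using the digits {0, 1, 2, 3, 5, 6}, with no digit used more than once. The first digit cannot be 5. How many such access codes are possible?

The first digit has 6−1 = 5 choices (anything except 5).
The remaining 2 digits are filled from the other 5 symbols without repetition: 5 × 4 = 20.
Total: 5 × 20 = 100.

100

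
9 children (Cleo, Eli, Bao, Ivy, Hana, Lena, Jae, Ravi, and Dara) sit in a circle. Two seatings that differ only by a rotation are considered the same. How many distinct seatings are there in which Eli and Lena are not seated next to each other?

30240

All circular seatings of 9 people number (8)! = 40320.
Those with Eli next to Lena: fuse the pair into one unit and seat 8 units around a circle — 2·(7)! = 10080.
Subtracting, 40320 − 10080 = 30240.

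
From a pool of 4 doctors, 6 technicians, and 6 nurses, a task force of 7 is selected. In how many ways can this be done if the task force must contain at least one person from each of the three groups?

10408

Total 7-person selections from all 16: C(16,7) = 11440.
Selections missing a whole group: no doctors → C(12,7) = 792; no technicians → C(10,7) = 120; no nurses → C(10,7) = 120.
Add back selections omitting two groups (i.e. drawn from a single group): C(4,7) + C(6,7) + C(6,7) = 0.
By inclusion–exclusion: 11440 − 1032 + 0 = 10408.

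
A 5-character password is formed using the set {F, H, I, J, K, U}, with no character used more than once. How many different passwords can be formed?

720

With no repetition, fill the 5 characters in order: 6 choices, then 5, down to 2.
6 × 5 × 4 × 3 × 2 = 720.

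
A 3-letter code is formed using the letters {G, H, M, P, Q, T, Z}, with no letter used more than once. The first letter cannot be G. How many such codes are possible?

The first letter has 7−1 = 6 choices (anything except G).
The remaining 2 letters are filled from the other 6 symbols without repetition: 6 × 5 = 30.
Total: 6 × 30 = 180.

180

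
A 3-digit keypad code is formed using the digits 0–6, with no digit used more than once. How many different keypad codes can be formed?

210

Choose and order 3 of the 7 symbols: the first digit has 7 options, the next 6, then 5.
7 × 6 × 5 = 210.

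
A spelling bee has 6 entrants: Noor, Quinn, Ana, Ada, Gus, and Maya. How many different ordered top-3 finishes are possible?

120

This is an ordered selection of 3 from 6: P(6,3).
That gives 6 × 5 × 4 = 120.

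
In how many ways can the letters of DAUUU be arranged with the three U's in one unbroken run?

6

Treat the 3 copies of U as a single block. The multiset to arrange is then {UUU, A, D}, 3 items in all.
All 3 items are distinct, so there are (3)! = 6 arrangements.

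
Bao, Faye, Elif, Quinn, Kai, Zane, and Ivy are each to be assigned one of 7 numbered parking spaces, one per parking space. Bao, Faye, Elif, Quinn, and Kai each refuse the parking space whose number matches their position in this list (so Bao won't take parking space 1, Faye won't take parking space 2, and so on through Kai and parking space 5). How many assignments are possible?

2428

Let Aᵢ (for 1 ≤ i ≤ 5) be the placements that put person i in their forbidden parking space. Any j of these fix j positions, leaving (7−j)! ways to fill the rest, and there are C(5,j) ways to pick which j.
By inclusion–exclusion, the number of valid placements is Σ_{j=0}^{5} (−1)^j C(5,j)·(7−j)!.
Computing: 5040 − 3600 + 1200 − 240 + 30 − 2 = 2428.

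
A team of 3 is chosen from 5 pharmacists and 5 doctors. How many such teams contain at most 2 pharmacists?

Split by how many pharmacists are chosen (0 through 2).
Sum: C(5,0)·C(5,3) + C(5,1)·C(5,2) + C(5,2)·C(5,1) = 10 + 50 + 50 = 110.

110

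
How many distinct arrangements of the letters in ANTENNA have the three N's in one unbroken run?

60

Treat the 3 copies of N as a single block. The multiset to arrange is then {NNN, A, A, E, T}, 5 items in all.
That gives (5)!/(2!) = 60 arrangements.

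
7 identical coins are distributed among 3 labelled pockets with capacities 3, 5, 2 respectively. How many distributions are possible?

9

Without the upper bounds there are C(9,2) = 36 ways to split 7 among 3 pockets.
Subtract solutions that violate a single cap (substitute x_i' = x_i − (cap_i+1)): x_1 ≥ 4 gives C(5,2) = 10; x_2 ≥ 6 gives C(3,2) = 3; x_3 ≥ 3 gives C(6,2) = 15. Together 28.
Add back pairs where two caps are both exceeded: 0 + 1 + 0 = 1.
By inclusion–exclusion the count is 36 − 28 + 1 = 9.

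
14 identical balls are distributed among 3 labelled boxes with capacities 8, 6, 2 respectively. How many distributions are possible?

6

Ignoring the caps, the number of non-negative solutions to x_1+…+x_3 = 14 is C(16,2) = 120.
Subtract solutions that violate a single cap (substitute x_i' = x_i − (cap_i+1)): x_1 ≥ 9 gives C(7,2) = 21; x_2 ≥ 7 gives C(9,2) = 36; x_3 ≥ 3 gives C(13,2) = 78. Together 135.
Add back pairs where two caps are both exceeded: 0 + 6 + 15 = 21.
By inclusion–exclusion the count is 120 − 135 + 21 = 6.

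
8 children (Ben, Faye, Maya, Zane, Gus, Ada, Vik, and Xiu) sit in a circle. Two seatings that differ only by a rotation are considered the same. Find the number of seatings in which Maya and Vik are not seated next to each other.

All circular seatings of 8 people number (7)! = 5040.
Those with Maya next to Vik: fuse the pair into one unit and seat 7 units around a circle — 2·(6)! = 1440.
Subtracting, 5040 − 1440 = 3600.

3600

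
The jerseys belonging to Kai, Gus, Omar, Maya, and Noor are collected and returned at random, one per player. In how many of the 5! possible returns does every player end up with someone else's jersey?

44

Let Aᵢ be the assignments in which player i gets their old jersey. We want the size of the complement of A₁∪…∪A_5.
By inclusion–exclusion this is Σ_{j=0}^{5} (−1)^j C(5,j)·(5−j)!.
Computing: 120 − 120 + 60 − 20 + 5 − 1 = 44.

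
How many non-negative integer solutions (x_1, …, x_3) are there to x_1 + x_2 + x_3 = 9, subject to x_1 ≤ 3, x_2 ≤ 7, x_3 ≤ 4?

17

Without the upper bounds there are C(11,2) = 55 ways to split 9 among 3 variables.
Subtract solutions that violate a single cap (substitute x_i' = x_i − (cap_i+1)): x_1 ≥ 4 gives C(7,2) = 21; x_2 ≥ 8 gives C(3,2) = 3; x_3 ≥ 5 gives C(6,2) = 15. Together 39.
Add back pairs where two caps are both exceeded: 0 + 1 + 0 = 1.
By inclusion–exclusion the count is 55 − 39 + 1 = 17.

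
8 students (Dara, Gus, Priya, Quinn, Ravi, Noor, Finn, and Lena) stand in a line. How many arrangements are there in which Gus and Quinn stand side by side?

Glue Gus and Quinn into one block (2 internal orders), leaving 7 units to arrange in a row.
So the count is 2·(7)! = 10080.

10080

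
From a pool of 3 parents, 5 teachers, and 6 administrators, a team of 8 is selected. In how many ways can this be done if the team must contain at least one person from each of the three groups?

Total 8-person selections from all 14: C(14,8) = 3003.
Selections missing a whole group: no parents → C(11,8) = 165; no teachers → C(9,8) = 9; no administrators → C(8,8) = 1.
Add back selections omitting two groups (i.e. drawn from a single group): C(3,8) + C(5,8) + C(6,8) = 0.
By inclusion–exclusion: 3003 − 175 + 0 = 2828.

2828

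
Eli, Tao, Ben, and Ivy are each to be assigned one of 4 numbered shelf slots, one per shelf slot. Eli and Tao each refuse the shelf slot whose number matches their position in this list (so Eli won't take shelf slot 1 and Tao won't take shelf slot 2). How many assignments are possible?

Let Aᵢ (for i ∈ {1, 2}) be the placements that put person i in their forbidden shelf slot. Any j of these fix j positions, leaving (4−j)! ways to fill the rest, and there are C(2,j) ways to pick which j.
By inclusion–exclusion, the number of valid placements is Σ_{j=0}^{2} (−1)^j C(2,j)·(4−j)!.
Computing: 24 − 12 + 2 = 14.

14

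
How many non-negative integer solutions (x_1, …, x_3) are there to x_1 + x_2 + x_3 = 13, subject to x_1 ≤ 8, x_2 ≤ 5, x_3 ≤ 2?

Without the upper bounds there are C(15,2) = 105 ways to split 13 among 3 variables.
Subtract solutions that violate a single cap (substitute x_i' = x_i − (cap_i+1)): x_1 ≥ 9 gives C(6,2) = 15; x_2 ≥ 6 gives C(9,2) = 36; x_3 ≥ 3 gives C(12,2) = 66. Together 117.
Add back pairs where two caps are both exceeded: 0 + 3 + 15 = 18.
By inclusion–exclusion the count is 105 − 117 + 18 = 6.

6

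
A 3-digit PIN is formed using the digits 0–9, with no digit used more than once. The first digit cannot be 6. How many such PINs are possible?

The first digit has 10−1 = 9 choices (anything except 6).
The remaining 2 digits are filled from the other 9 symbols without repetition: 9 × 8 = 72.
Total: 9 × 72 = 648.

648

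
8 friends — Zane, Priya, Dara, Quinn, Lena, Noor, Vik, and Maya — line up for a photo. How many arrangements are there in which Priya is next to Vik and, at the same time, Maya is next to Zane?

Treat {Priya,Vik} as one block (2 orders) and {Maya,Zane} as another (2 orders).
That leaves 6 units to arrange: 2 × 2 × 6! = 4 × 720 = 2880.

2880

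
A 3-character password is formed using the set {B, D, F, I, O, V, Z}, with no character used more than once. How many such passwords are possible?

210

Choose and order 3 of the 7 symbols: the first character has 7 options, the next 6, then 5.
7 × 6 × 5 = 210.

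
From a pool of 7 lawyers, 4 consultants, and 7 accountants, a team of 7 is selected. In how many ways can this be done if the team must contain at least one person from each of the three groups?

With no constraint there are C(18,7) = 31824 possible selections.
Subtract selections that omit an entire group: no lawyers → C(11,7) = 330; no consultants → C(14,7) = 3432; no accountants → C(11,7) = 330.
Add back selections omitting two groups (i.e. drawn from a single group): C(7,7) + C(4,7) + C(7,7) = 2.
By inclusion–exclusion: 31824 − 4092 + 2 = 27734.

27734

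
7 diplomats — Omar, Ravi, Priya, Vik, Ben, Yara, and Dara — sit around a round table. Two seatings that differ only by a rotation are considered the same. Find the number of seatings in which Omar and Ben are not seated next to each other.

480

All circular seatings of 7 people number (6)! = 720.
Those with Omar next to Ben: fuse the pair into one unit and seat 6 units around a circle — 2·(5)! = 240.
Subtracting, 720 − 240 = 480.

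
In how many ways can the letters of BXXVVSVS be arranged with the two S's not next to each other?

1260

There are 8!/(3!·2!·2!) = 1680 arrangements of BXXVVSVS in total.
If the two S's are adjacent, glue them into one block, leaving 7 items to arrange: (7)!/(3!·2!) = 420 ways.
Hence 1680 − 420 = 1260.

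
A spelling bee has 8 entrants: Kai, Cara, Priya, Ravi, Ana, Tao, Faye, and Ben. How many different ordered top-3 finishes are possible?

There are 8 choices for 1st place, 7 for 2nd, and 6 for 3rd.
That gives 8 × 7 × 6 = 336.

336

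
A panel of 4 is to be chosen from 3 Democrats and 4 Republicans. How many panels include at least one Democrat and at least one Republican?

34

Unrestricted: C(7,4) = 35 ways to pick any 4 of the 7.
Selections missing a whole group: no Democrats → C(4,4) = 1; no Republicans → C(3,4) = 0.
Both groups omitted at once is impossible, so 35 − 1 = 34.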